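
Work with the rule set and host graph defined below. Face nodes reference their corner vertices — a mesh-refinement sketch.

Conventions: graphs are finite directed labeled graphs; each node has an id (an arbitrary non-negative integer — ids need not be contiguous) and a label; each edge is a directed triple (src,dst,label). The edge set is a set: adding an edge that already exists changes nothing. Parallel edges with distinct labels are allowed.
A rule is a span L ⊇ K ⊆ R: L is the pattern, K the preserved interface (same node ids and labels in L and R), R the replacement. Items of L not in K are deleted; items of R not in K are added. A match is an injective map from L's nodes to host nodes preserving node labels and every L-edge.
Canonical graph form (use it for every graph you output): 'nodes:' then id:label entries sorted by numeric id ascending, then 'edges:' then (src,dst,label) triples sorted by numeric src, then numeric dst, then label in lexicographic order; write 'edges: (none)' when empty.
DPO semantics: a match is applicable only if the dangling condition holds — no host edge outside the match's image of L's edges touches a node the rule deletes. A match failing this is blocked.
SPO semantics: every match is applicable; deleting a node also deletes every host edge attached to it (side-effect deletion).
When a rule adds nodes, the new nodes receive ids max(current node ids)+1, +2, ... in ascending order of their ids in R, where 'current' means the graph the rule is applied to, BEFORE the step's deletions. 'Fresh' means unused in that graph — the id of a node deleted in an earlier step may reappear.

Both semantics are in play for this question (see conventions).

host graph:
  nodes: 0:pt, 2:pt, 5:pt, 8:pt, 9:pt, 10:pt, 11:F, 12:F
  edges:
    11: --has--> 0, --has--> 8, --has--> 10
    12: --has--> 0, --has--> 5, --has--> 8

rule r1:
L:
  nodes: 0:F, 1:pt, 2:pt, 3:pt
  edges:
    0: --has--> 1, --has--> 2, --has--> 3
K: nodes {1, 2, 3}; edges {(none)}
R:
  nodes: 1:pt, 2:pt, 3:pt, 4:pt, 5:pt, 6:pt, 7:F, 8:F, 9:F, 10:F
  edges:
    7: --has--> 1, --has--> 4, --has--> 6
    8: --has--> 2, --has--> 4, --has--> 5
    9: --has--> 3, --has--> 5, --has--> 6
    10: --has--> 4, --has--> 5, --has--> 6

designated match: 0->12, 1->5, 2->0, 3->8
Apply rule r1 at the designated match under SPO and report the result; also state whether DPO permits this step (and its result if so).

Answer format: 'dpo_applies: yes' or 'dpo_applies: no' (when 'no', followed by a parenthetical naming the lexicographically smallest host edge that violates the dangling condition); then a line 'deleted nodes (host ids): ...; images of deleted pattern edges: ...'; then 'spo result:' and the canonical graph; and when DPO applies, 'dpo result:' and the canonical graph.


dpo_applies: yes
deleted nodes (host ids): 12; images of deleted pattern edges: (12,0,has); (12,5,has); (12,8,has)
spo result:
nodes: 0:pt, 2:pt, 5:pt, 8:pt, 9:pt, 10:pt, 11:F, 13:pt, 14:pt, 15:pt, 16:F, 17:F, 18:F, 19:F
edges: (11,0,has); (11,8,has); (11,10,has); (16,5,has); (16,13,has); (16,15,has); (17,0,has); (17,13,has); (17,14,has); (18,8,has); (18,14,has); (18,15,has); (19,13,has); (19,14,has); (19,15,has)
dpo result:
nodes: 0:pt, 2:pt, 5:pt, 8:pt, 9:pt, 10:pt, 11:F, 13:pt, 14:pt, 15:pt, 16:F, 17:F, 18:F, 19:F
edges: (11,0,has); (11,8,has); (11,10,has); (16,5,has); (16,13,has); (16,15,has); (17,0,has); (17,13,has); (17,14,has); (18,8,has); (18,14,has); (18,15,has); (19,13,has); (19,14,has); (19,15,has)


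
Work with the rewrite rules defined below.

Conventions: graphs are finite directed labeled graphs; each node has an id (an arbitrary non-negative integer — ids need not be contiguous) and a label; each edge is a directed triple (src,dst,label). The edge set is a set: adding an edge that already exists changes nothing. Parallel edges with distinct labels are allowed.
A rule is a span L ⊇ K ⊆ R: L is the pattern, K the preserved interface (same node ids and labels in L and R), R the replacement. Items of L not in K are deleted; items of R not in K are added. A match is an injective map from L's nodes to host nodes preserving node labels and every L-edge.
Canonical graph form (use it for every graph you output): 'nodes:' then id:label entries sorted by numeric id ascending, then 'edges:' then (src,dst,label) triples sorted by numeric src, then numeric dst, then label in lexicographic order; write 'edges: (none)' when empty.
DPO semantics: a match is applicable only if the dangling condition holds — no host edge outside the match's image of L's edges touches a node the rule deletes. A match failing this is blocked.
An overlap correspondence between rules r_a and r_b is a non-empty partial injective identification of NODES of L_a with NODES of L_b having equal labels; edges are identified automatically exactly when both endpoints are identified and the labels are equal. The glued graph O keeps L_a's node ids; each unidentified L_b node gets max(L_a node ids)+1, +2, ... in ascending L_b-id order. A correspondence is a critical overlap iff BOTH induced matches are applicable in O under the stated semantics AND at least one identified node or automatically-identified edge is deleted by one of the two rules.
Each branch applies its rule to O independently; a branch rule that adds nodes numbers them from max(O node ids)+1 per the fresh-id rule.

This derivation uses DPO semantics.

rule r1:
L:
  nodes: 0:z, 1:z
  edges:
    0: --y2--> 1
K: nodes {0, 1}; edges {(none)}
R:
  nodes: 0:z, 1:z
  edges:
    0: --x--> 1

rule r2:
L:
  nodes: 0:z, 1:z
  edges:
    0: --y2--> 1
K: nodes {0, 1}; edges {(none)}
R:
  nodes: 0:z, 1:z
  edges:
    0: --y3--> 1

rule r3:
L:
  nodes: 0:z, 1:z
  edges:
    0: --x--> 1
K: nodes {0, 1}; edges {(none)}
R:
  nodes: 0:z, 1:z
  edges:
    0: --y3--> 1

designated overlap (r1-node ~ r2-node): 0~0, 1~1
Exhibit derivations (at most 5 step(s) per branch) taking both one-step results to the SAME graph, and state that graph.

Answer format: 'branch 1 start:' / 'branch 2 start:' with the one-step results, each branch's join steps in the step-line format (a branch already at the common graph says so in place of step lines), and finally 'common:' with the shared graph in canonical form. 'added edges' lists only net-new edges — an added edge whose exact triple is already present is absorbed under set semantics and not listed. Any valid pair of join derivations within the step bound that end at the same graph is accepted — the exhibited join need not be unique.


branch 1 start:
nodes: 0:z, 1:z
edges: (0,1,x)
branch 2 start:
nodes: 0:z, 1:z
edges: (0,1,y3)
branch 1 step 1: rule r3; match: 0->0, 1->1; deleted nodes (none); deleted edges (0,1,x); added nodes (none); added edges (0,1,y3); result: nodes: 0:z, 1:z edges: (0,1,y3)
branch 2: already at the common graph (0 steps)
common:
nodes: 0:z, 1:z
edges: (0,1,y3)


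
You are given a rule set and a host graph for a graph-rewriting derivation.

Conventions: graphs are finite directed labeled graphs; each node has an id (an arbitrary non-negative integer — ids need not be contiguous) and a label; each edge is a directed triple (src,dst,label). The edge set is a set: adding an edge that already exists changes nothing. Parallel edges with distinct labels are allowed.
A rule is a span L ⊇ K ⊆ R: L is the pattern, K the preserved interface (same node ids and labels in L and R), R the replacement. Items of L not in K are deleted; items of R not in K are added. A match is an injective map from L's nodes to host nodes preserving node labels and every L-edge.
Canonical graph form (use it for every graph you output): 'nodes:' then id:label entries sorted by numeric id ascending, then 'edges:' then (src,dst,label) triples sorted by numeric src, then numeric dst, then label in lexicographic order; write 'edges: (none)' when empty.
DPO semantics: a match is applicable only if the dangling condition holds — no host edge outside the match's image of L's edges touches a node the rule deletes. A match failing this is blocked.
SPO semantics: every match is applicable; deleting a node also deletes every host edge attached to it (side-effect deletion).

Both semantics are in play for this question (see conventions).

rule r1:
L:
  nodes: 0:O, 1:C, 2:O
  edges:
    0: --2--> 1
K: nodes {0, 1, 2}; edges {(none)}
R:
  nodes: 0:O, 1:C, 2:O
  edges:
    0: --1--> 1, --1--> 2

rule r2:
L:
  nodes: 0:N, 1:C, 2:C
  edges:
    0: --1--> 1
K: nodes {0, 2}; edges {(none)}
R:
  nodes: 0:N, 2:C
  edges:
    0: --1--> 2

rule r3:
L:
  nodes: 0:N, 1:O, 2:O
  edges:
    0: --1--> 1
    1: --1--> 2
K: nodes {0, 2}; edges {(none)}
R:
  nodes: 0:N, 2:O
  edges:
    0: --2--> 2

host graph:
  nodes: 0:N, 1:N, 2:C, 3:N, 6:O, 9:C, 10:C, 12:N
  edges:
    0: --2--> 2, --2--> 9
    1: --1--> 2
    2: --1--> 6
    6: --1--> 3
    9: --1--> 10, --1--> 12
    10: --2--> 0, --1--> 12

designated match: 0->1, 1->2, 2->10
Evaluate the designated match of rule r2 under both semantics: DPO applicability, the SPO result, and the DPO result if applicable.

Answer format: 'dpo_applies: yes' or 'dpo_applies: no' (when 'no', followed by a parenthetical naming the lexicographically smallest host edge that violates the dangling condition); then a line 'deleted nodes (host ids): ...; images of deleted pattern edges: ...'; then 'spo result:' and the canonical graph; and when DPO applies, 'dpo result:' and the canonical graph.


dpo_applies: no
(the rule deletes node 2, which keeps host edge (0,2,2) outside the match image — the dangling condition fails, DPO blocks; SPO proceeds and side-deletes such edges)
deleted nodes (host ids): 2; images of deleted pattern edges: (1,2,1)
spo result:
nodes: 0:N, 1:N, 3:N, 6:O, 9:C, 10:C, 12:N
edges: (0,9,2); (1,10,1); (6,3,1); (9,10,1); (9,12,1); (10,0,2); (10,12,1)


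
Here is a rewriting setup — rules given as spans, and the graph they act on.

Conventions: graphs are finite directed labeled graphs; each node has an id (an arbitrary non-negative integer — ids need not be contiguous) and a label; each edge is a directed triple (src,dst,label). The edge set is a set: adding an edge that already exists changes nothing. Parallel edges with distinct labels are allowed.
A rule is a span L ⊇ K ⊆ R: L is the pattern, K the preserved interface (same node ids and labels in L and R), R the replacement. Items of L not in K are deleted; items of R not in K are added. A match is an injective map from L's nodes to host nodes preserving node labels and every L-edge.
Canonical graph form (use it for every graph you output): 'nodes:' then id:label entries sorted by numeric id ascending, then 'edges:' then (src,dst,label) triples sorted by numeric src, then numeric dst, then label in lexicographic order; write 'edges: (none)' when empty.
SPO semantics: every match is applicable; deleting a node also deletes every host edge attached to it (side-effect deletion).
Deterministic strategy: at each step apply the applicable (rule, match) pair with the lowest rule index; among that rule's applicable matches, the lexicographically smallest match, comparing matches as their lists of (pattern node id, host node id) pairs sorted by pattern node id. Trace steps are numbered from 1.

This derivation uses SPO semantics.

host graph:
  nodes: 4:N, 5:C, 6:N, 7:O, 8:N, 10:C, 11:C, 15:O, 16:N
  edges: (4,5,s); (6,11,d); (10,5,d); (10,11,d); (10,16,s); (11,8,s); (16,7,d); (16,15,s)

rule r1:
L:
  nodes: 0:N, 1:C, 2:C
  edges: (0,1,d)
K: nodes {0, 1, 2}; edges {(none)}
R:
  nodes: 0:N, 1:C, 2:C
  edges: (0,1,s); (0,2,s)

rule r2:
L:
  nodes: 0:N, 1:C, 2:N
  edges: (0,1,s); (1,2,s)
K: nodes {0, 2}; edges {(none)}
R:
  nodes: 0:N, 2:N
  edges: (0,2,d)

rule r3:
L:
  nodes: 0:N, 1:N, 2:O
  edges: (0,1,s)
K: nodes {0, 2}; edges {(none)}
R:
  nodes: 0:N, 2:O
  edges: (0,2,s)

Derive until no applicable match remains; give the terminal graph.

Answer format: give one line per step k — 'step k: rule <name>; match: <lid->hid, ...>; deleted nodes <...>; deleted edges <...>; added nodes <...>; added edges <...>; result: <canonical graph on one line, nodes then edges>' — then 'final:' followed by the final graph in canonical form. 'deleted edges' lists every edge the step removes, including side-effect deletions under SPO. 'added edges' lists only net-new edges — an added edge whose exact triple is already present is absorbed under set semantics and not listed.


step 1: rule r1; match: 0->6, 1->11, 2->5; deleted nodes (none); deleted edges (6,11,d); added nodes (none); added edges (6,5,s); (6,11,s); result: nodes: 4:N, 5:C, 6:N, 7:O, 8:N, 10:C, 11:C, 15:O, 16:N edges: (4,5,s); (6,5,s); (6,11,s); (10,5,d); (10,11,d); (10,16,s); (11,8,s); (16,7,d); (16,15,s)
step 2: rule r2; match: 0->6, 1->11, 2->8; deleted nodes 11; deleted edges (6,11,s); (10,11,d); (11,8,s); added nodes (none); added edges (6,8,d); result: nodes: 4:N, 5:C, 6:N, 7:O, 8:N, 10:C, 15:O, 16:N edges: (4,5,s); (6,5,s); (6,8,d); (10,5,d); (10,16,s); (16,7,d); (16,15,s)
final:
nodes: 4:N, 5:C, 6:N, 7:O, 8:N, 10:C, 15:O, 16:N
edges: (4,5,s); (6,5,s); (6,8,d); (10,5,d); (10,16,s); (16,7,d); (16,15,s)


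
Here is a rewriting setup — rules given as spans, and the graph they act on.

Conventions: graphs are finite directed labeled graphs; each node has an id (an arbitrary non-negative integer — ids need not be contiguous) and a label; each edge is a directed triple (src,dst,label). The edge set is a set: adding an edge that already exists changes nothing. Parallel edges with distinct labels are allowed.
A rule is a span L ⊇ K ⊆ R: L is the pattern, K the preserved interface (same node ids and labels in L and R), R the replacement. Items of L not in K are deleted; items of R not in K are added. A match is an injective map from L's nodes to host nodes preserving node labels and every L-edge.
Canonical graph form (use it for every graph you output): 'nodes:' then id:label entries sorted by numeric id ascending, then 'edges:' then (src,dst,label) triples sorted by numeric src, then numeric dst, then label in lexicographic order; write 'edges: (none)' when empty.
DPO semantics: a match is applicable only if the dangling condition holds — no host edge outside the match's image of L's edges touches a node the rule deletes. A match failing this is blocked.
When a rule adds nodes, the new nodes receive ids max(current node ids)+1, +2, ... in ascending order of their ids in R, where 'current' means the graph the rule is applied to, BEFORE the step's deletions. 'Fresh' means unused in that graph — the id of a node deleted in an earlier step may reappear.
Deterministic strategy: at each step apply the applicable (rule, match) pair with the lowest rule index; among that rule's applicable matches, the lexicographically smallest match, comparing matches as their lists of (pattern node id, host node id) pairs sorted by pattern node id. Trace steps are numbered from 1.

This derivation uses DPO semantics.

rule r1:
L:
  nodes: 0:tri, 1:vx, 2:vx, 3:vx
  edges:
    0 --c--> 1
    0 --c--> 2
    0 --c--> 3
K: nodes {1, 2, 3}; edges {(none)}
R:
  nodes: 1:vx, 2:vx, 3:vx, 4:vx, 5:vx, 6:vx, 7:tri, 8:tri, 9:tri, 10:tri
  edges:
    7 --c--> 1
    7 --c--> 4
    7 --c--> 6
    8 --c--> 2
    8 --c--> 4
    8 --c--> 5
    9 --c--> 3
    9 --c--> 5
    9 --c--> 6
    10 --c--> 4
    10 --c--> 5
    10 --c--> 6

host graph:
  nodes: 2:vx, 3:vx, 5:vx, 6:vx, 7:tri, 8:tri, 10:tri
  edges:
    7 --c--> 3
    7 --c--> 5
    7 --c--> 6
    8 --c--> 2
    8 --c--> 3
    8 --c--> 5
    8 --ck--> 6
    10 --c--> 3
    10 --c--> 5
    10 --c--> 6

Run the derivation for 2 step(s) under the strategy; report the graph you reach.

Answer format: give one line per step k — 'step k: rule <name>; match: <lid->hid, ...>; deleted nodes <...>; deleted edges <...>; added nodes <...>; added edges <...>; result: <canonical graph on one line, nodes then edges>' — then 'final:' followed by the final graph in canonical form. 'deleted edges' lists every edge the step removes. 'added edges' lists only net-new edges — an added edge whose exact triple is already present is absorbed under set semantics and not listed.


step 1: rule r1; match: 0->7, 1->3, 2->5, 3->6; deleted nodes 7; deleted edges (7,3,c); (7,5,c); (7,6,c); added nodes 11, 12, 13, 14, 15, 16, 17; added edges (14,3,c); (14,11,c); (14,13,c); (15,5,c); (15,11,c); (15,12,c); (16,6,c); (16,12,c); (16,13,c); (17,11,c); (17,12,c); (17,13,c); result: nodes: 2:vx, 3:vx, 5:vx, 6:vx, 8:tri, 10:tri, 11:vx, 12:vx, 13:vx, 14:tri, 15:tri, 16:tri, 17:tri edges: (8,2,c); (8,3,c); (8,5,c); (8,6,ck); (10,3,c); (10,5,c); (10,6,c); (14,3,c); (14,11,c); (14,13,c); (15,5,c); (15,11,c); (15,12,c); (16,6,c); (16,12,c); (16,13,c); (17,11,c); (17,12,c); (17,13,c)
step 2: rule r1; match: 0->10, 1->3, 2->5, 3->6; deleted nodes 10; deleted edges (10,3,c); (10,5,c); (10,6,c); added nodes 18, 19, 20, 21, 22, 23, 24; added edges (21,3,c); (21,18,c); (21,20,c); (22,5,c); (22,18,c); (22,19,c); (23,6,c); (23,19,c); (23,20,c); (24,18,c); (24,19,c); (24,20,c); result: nodes: 2:vx, 3:vx, 5:vx, 6:vx, 8:tri, 11:vx, 12:vx, 13:vx, 14:tri, 15:tri, 16:tri, 17:tri, 18:vx, 19:vx, 20:vx, 21:tri, 22:tri, 23:tri, 24:tri edges: (8,2,c); (8,3,c); (8,5,c); (8,6,ck); (14,3,c); (14,11,c); (14,13,c); (15,5,c); (15,11,c); (15,12,c); (16,6,c); (16,12,c); (16,13,c); (17,11,c); (17,12,c); (17,13,c); (21,3,c); (21,18,c); (21,20,c); (22,5,c); (22,18,c); (22,19,c); (23,6,c); (23,19,c); (23,20,c); (24,18,c); (24,19,c); (24,20,c)
final:
nodes: 2:vx, 3:vx, 5:vx, 6:vx, 8:tri, 11:vx, 12:vx, 13:vx, 14:tri, 15:tri, 16:tri, 17:tri, 18:vx, 19:vx, 20:vx, 21:tri, 22:tri, 23:tri, 24:tri
edges: (8,2,c); (8,3,c); (8,5,c); (8,6,ck); (14,3,c); (14,11,c); (14,13,c); (15,5,c); (15,11,c); (15,12,c); (16,6,c); (16,12,c); (16,13,c); (17,11,c); (17,12,c); (17,13,c); (21,3,c); (21,18,c); (21,20,c); (22,5,c); (22,18,c); (22,19,c); (23,6,c); (23,19,c); (23,20,c); (24,18,c); (24,19,c); (24,20,c)


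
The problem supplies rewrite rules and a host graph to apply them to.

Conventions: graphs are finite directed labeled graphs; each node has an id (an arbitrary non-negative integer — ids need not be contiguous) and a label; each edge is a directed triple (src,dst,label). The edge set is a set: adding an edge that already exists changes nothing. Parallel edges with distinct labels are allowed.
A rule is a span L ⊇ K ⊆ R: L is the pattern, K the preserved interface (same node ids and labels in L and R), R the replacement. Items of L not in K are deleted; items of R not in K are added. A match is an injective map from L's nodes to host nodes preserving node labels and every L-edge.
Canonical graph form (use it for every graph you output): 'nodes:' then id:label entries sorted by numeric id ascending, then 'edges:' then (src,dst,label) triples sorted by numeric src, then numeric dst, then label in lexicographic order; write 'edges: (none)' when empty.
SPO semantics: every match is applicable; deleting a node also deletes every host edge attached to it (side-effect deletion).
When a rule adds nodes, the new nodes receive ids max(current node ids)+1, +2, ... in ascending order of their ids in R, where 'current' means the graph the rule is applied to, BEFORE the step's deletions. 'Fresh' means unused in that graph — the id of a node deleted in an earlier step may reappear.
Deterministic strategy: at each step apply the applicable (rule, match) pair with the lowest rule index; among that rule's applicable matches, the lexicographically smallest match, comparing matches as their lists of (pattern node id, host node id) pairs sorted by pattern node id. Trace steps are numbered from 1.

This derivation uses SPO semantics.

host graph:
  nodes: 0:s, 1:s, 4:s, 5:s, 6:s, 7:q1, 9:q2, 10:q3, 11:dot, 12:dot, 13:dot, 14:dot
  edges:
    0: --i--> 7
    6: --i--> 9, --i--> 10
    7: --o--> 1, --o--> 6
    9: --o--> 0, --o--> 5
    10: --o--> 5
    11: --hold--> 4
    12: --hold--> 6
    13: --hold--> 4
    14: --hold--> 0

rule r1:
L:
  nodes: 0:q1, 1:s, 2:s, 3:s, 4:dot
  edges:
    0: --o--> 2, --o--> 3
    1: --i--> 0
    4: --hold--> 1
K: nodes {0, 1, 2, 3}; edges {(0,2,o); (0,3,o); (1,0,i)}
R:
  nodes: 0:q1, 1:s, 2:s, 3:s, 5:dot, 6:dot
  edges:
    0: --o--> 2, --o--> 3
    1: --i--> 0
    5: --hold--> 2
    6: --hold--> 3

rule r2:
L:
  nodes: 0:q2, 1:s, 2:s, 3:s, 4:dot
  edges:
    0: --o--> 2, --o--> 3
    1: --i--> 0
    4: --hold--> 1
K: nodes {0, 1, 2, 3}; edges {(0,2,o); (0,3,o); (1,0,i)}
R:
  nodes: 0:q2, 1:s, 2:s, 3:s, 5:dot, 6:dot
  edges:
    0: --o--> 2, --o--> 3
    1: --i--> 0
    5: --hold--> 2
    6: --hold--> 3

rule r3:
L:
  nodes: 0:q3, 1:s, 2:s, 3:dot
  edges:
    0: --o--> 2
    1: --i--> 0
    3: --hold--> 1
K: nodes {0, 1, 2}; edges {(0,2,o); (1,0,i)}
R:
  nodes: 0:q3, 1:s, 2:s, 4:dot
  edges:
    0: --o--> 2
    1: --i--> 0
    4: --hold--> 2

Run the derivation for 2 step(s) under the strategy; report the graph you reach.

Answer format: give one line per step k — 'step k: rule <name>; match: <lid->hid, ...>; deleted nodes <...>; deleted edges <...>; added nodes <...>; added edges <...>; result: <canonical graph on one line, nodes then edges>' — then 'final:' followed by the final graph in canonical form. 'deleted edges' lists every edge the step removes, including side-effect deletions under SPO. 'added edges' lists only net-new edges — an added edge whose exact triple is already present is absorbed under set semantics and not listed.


step 1: rule r1; match: 0->7, 1->0, 2->1, 3->6, 4->14; deleted nodes 14; deleted edges (14,0,hold); added nodes 15, 16; added edges (15,1,hold); (16,6,hold); result: nodes: 0:s, 1:s, 4:s, 5:s, 6:s, 7:q1, 9:q2, 10:q3, 11:dot, 12:dot, 13:dot, 15:dot, 16:dot edges: (0,7,i); (6,9,i); (6,10,i); (7,1,o); (7,6,o); (9,0,o); (9,5,o); (10,5,o); (11,4,hold); (12,6,hold); (13,4,hold); (15,1,hold); (16,6,hold)
step 2: rule r2; match: 0->9, 1->6, 2->0, 3->5, 4->12; deleted nodes 12; deleted edges (12,6,hold); added nodes 17, 18; added edges (17,0,hold); (18,5,hold); result: nodes: 0:s, 1:s, 4:s, 5:s, 6:s, 7:q1, 9:q2, 10:q3, 11:dot, 13:dot, 15:dot, 16:dot, 17:dot, 18:dot edges: (0,7,i); (6,9,i); (6,10,i); (7,1,o); (7,6,o); (9,0,o); (9,5,o); (10,5,o); (11,4,hold); (13,4,hold); (15,1,hold); (16,6,hold); (17,0,hold); (18,5,hold)
final:
nodes: 0:s, 1:s, 4:s, 5:s, 6:s, 7:q1, 9:q2, 10:q3, 11:dot, 13:dot, 15:dot, 16:dot, 17:dot, 18:dot
edges: (0,7,i); (6,9,i); (6,10,i); (7,1,o); (7,6,o); (9,0,o); (9,5,o); (10,5,o); (11,4,hold); (13,4,hold); (15,1,hold); (16,6,hold); (17,0,hold); (18,5,hold)


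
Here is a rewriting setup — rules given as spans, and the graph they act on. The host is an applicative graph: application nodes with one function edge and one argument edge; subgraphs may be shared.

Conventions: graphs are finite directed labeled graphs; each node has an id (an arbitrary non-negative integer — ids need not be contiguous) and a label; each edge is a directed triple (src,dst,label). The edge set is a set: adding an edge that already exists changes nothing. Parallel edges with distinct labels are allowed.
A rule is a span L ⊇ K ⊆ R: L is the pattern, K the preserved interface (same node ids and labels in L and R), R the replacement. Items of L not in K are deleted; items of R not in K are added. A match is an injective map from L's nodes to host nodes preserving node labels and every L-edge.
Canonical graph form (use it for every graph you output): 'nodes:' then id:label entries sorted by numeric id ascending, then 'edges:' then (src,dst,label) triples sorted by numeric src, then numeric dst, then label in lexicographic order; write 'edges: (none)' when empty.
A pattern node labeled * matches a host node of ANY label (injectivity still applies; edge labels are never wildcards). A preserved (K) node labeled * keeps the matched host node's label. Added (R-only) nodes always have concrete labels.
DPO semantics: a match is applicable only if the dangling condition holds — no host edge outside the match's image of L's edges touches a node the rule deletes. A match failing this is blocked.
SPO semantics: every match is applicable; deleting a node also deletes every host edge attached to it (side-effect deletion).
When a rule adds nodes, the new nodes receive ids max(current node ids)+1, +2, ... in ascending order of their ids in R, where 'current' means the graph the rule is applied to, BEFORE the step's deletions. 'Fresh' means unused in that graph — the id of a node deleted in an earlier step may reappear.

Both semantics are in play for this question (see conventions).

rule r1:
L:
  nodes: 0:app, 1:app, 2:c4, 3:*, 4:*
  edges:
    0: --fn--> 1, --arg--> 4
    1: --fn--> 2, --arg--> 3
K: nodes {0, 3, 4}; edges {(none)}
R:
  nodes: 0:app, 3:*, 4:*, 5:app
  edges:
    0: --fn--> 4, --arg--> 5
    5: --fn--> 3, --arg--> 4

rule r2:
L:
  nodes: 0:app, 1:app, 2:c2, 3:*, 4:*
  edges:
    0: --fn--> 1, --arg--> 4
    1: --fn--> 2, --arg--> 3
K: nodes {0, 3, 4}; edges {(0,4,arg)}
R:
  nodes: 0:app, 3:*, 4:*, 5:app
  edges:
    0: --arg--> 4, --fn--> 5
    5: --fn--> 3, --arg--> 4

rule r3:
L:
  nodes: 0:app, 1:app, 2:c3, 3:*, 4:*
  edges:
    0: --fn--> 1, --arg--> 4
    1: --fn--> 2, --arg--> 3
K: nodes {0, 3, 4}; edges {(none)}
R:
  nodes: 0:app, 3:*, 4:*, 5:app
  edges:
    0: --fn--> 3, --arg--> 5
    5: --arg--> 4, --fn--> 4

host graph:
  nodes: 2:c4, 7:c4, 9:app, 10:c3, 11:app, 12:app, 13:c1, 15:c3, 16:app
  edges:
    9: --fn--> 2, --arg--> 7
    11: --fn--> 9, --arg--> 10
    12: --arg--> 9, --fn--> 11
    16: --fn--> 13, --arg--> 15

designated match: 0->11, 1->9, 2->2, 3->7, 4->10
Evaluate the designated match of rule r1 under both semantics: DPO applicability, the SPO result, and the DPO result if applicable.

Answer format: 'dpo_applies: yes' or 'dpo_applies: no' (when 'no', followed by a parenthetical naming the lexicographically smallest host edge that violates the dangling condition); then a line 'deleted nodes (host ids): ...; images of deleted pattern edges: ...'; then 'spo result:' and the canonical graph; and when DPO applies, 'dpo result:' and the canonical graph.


dpo_applies: no
(the rule deletes node 9, which keeps host edge (12,9,arg) outside the match image — the dangling condition fails, DPO blocks; SPO proceeds and side-deletes such edges)
deleted nodes (host ids): 2, 9; images of deleted pattern edges: (9,2,fn); (9,7,arg); (11,9,fn); (11,10,arg)
spo result:
nodes: 7:c4, 10:c3, 11:app, 12:app, 13:c1, 15:c3, 16:app, 17:app
edges: (11,10,fn); (11,17,arg); (12,11,fn); (16,13,fn); (16,15,arg); (17,7,fn); (17,10,arg)


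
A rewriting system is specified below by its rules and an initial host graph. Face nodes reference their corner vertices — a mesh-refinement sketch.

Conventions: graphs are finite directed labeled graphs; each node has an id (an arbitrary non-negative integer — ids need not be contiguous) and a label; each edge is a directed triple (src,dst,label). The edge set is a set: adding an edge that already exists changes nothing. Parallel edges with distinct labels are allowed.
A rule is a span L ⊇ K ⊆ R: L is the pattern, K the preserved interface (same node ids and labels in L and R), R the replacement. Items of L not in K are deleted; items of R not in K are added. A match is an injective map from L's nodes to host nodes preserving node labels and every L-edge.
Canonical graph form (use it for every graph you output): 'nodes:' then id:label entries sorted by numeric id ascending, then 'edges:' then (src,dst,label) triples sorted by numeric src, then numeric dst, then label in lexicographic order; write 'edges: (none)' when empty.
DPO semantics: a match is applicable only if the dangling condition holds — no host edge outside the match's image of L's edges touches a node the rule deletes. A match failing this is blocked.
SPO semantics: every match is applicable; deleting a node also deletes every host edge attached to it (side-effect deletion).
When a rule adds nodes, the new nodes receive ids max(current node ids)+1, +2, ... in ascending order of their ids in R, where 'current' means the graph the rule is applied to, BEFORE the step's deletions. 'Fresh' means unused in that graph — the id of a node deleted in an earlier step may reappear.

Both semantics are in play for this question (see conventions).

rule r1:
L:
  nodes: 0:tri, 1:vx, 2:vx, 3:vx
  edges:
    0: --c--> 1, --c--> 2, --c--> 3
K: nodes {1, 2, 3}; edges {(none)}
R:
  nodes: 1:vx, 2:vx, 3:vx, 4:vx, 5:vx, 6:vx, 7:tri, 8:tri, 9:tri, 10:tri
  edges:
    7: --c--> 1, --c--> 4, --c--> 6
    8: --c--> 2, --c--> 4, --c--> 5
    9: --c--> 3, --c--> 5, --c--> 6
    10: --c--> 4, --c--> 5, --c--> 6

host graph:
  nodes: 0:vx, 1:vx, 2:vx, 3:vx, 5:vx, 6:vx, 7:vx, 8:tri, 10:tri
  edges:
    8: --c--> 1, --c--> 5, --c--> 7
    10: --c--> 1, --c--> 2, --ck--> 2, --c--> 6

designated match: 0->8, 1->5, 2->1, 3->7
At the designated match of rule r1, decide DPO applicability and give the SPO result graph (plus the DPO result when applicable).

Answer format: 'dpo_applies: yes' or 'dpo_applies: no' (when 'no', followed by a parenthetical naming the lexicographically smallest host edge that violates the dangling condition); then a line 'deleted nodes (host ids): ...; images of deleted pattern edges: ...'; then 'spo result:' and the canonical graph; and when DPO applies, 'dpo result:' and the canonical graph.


dpo_applies: yes
deleted nodes (host ids): 8; images of deleted pattern edges: (8,1,c); (8,5,c); (8,7,c)
spo result:
nodes: 0:vx, 1:vx, 2:vx, 3:vx, 5:vx, 6:vx, 7:vx, 10:tri, 11:vx, 12:vx, 13:vx, 14:tri, 15:tri, 16:tri, 17:tri
edges: (10,1,c); (10,2,c); (10,2,ck); (10,6,c); (14,5,c); (14,11,c); (14,13,c); (15,1,c); (15,11,c); (15,12,c); (16,7,c); (16,12,c); (16,13,c); (17,11,c); (17,12,c); (17,13,c)
dpo result:
nodes: 0:vx, 1:vx, 2:vx, 3:vx, 5:vx, 6:vx, 7:vx, 10:tri, 11:vx, 12:vx, 13:vx, 14:tri, 15:tri, 16:tri, 17:tri
edges: (10,1,c); (10,2,c); (10,2,ck); (10,6,c); (14,5,c); (14,11,c); (14,13,c); (15,1,c); (15,11,c); (15,12,c); (16,7,c); (16,12,c); (16,13,c); (17,11,c); (17,12,c); (17,13,c)


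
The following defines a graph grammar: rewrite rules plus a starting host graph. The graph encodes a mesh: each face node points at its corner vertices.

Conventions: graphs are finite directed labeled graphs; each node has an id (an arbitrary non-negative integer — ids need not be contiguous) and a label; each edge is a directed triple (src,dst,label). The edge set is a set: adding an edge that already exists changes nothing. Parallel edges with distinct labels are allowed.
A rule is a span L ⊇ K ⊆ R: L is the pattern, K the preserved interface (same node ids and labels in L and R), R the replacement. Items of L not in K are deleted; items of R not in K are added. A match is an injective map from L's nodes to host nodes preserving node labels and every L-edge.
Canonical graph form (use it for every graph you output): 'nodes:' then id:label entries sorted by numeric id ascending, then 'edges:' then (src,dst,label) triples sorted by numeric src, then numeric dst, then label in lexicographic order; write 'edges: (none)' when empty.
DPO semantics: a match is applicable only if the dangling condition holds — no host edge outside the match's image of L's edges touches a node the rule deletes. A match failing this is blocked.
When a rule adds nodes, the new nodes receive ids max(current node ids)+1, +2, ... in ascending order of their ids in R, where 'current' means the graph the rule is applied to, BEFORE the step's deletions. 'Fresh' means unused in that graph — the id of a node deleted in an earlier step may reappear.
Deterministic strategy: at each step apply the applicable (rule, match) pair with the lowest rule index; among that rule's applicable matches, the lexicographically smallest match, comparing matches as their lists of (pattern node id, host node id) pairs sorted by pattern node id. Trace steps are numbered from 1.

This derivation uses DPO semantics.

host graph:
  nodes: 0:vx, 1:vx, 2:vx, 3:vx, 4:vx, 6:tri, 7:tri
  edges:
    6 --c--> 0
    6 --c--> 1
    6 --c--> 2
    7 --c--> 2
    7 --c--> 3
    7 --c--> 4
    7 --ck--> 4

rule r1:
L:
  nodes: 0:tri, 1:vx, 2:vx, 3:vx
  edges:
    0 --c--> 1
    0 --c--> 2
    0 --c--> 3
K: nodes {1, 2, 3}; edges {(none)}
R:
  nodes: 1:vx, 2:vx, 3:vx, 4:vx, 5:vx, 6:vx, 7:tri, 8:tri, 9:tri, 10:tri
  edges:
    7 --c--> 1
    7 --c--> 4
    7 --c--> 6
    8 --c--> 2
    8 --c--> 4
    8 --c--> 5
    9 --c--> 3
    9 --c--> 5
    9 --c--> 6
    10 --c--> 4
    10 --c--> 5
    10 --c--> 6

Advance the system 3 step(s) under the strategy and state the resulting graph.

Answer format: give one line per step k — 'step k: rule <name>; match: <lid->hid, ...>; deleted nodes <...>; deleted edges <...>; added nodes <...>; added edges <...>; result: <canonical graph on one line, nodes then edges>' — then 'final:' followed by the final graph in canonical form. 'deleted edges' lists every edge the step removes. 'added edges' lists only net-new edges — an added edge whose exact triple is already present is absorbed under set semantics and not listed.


step 1: rule r1; match: 0->6, 1->0, 2->1, 3->2; deleted nodes 6; deleted edges (6,0,c); (6,1,c); (6,2,c); added nodes 8, 9, 10, 11, 12, 13, 14; added edges (11,0,c); (11,8,c); (11,10,c); (12,1,c); (12,8,c); (12,9,c); (13,2,c); (13,9,c); (13,10,c); (14,8,c); (14,9,c); (14,10,c); result: nodes: 0:vx, 1:vx, 2:vx, 3:vx, 4:vx, 7:tri, 8:vx, 9:vx, 10:vx, 11:tri, 12:tri, 13:tri, 14:tri edges: (7,2,c); (7,3,c); (7,4,c); (7,4,ck); (11,0,c); (11,8,c); (11,10,c); (12,1,c); (12,8,c); (12,9,c); (13,2,c); (13,9,c); (13,10,c); (14,8,c); (14,9,c); (14,10,c)
step 2: rule r1; match: 0->11, 1->0, 2->8, 3->10; deleted nodes 11; deleted edges (11,0,c); (11,8,c); (11,10,c); added nodes 15, 16, 17, 18, 19, 20, 21; added edges (18,0,c); (18,15,c); (18,17,c); (19,8,c); (19,15,c); (19,16,c); (20,10,c); (20,16,c); (20,17,c); (21,15,c); (21,16,c); (21,17,c); result: nodes: 0:vx, 1:vx, 2:vx, 3:vx, 4:vx, 7:tri, 8:vx, 9:vx, 10:vx, 12:tri, 13:tri, 14:tri, 15:vx, 16:vx, 17:vx, 18:tri, 19:tri, 20:tri, 21:tri edges: (7,2,c); (7,3,c); (7,4,c); (7,4,ck); (12,1,c); (12,8,c); (12,9,c); (13,2,c); (13,9,c); (13,10,c); (14,8,c); (14,9,c); (14,10,c); (18,0,c); (18,15,c); (18,17,c); (19,8,c); (19,15,c); (19,16,c); (20,10,c); (20,16,c); (20,17,c); (21,15,c); (21,16,c); (21,17,c)
step 3: rule r1; match: 0->12, 1->1, 2->8, 3->9; deleted nodes 12; deleted edges (12,1,c); (12,8,c); (12,9,c); added nodes 22, 23, 24, 25, 26, 27, 28; added edges (25,1,c); (25,22,c); (25,24,c); (26,8,c); (26,22,c); (26,23,c); (27,9,c); (27,23,c); (27,24,c); (28,22,c); (28,23,c); (28,24,c); result: nodes: 0:vx, 1:vx, 2:vx, 3:vx, 4:vx, 7:tri, 8:vx, 9:vx, 10:vx, 13:tri, 14:tri, 15:vx, 16:vx, 17:vx, 18:tri, 19:tri, 20:tri, 21:tri, 22:vx, 23:vx, 24:vx, 25:tri, 26:tri, 27:tri, 28:tri edges: (7,2,c); (7,3,c); (7,4,c); (7,4,ck); (13,2,c); (13,9,c); (13,10,c); (14,8,c); (14,9,c); (14,10,c); (18,0,c); (18,15,c); (18,17,c); (19,8,c); (19,15,c); (19,16,c); (20,10,c); (20,16,c); (20,17,c); (21,15,c); (21,16,c); (21,17,c); (25,1,c); (25,22,c); (25,24,c); (26,8,c); (26,22,c); (26,23,c); (27,9,c); (27,23,c); (27,24,c); (28,22,c); (28,23,c); (28,24,c)
final:
nodes: 0:vx, 1:vx, 2:vx, 3:vx, 4:vx, 7:tri, 8:vx, 9:vx, 10:vx, 13:tri, 14:tri, 15:vx, 16:vx, 17:vx, 18:tri, 19:tri, 20:tri, 21:tri, 22:vx, 23:vx, 24:vx, 25:tri, 26:tri, 27:tri, 28:tri
edges: (7,2,c); (7,3,c); (7,4,c); (7,4,ck); (13,2,c); (13,9,c); (13,10,c); (14,8,c); (14,9,c); (14,10,c); (18,0,c); (18,15,c); (18,17,c); (19,8,c); (19,15,c); (19,16,c); (20,10,c); (20,16,c); (20,17,c); (21,15,c); (21,16,c); (21,17,c); (25,1,c); (25,22,c); (25,24,c); (26,8,c); (26,22,c); (26,23,c); (27,9,c); (27,23,c); (27,24,c); (28,22,c); (28,23,c); (28,24,c)


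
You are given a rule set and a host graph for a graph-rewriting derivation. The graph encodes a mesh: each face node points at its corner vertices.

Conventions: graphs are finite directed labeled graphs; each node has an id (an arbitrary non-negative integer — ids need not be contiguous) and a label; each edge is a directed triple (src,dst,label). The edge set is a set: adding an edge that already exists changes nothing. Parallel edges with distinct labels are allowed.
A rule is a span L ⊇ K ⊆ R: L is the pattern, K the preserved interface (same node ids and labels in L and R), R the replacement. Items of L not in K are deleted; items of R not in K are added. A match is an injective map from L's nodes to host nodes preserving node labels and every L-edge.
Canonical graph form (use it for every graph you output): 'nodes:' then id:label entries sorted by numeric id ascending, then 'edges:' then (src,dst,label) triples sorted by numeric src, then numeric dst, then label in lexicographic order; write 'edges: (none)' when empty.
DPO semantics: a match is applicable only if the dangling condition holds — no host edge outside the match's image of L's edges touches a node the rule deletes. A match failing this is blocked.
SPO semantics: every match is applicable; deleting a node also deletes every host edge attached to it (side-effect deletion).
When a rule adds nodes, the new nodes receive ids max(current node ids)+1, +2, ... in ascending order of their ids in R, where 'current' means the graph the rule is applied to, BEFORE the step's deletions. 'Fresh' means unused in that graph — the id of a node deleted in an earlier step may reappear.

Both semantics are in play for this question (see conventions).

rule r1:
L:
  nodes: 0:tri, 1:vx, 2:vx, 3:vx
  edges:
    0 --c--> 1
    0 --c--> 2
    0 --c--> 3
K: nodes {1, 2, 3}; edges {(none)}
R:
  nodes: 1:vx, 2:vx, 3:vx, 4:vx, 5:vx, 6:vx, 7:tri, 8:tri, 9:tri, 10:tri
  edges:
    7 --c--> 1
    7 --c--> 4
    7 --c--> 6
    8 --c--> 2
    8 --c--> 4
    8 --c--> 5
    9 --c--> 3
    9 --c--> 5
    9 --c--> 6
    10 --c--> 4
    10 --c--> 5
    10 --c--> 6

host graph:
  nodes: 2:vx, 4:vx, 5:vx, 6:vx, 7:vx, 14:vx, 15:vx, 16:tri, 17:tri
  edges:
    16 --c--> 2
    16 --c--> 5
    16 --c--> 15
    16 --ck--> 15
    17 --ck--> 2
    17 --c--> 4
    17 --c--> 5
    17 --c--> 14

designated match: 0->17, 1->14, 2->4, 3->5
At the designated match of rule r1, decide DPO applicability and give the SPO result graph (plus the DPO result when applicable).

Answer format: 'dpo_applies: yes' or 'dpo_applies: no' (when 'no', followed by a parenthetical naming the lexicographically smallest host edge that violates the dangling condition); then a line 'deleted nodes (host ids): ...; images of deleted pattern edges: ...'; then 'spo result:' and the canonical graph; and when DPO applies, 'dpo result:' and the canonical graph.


dpo_applies: no
(the rule deletes node 17, which keeps host edge (17,2,ck) outside the match image — the dangling condition fails, DPO blocks; SPO proceeds and side-deletes such edges)
deleted nodes (host ids): 17; images of deleted pattern edges: (17,4,c); (17,5,c); (17,14,c)
spo result:
nodes: 2:vx, 4:vx, 5:vx, 6:vx, 7:vx, 14:vx, 15:vx, 16:tri, 18:vx, 19:vx, 20:vx, 21:tri, 22:tri, 23:tri, 24:tri
edges: (16,2,c); (16,5,c); (16,15,c); (16,15,ck); (21,14,c); (21,18,c); (21,20,c); (22,4,c); (22,18,c); (22,19,c); (23,5,c); (23,19,c); (23,20,c); (24,18,c); (24,19,c); (24,20,c)


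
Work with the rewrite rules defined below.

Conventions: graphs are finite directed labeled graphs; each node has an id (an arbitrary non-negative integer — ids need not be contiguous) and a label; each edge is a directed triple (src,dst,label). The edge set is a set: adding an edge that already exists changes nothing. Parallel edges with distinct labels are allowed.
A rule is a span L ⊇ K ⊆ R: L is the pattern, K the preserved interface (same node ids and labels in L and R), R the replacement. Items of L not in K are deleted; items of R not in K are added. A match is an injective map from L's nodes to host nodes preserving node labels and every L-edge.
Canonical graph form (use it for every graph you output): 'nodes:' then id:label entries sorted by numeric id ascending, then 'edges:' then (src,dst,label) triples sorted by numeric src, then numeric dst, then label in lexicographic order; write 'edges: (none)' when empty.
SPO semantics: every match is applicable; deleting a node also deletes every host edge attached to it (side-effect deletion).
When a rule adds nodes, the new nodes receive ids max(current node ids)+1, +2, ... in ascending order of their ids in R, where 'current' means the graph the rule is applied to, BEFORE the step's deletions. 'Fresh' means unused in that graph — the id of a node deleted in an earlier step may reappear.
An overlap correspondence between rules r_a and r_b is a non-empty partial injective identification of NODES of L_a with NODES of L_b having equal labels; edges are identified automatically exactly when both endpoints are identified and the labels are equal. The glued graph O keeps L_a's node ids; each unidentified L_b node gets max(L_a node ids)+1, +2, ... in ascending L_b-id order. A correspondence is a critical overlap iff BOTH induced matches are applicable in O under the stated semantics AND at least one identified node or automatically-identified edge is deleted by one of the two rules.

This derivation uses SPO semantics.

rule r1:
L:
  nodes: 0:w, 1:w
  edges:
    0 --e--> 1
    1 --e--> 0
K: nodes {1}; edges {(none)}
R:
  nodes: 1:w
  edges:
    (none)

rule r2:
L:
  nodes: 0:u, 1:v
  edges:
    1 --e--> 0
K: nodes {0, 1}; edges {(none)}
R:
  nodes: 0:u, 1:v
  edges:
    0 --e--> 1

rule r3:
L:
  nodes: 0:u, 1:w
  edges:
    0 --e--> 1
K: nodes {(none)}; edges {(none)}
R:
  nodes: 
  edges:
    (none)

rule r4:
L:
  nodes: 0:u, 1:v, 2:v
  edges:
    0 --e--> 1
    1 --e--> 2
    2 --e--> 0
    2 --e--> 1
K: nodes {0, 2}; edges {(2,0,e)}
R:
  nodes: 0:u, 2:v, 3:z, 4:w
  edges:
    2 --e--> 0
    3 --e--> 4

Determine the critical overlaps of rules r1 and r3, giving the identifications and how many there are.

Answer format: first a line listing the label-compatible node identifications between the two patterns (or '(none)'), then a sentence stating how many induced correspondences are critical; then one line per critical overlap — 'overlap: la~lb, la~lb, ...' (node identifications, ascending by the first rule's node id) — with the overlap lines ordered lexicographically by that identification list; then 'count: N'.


label-compatible node identifications between L(r1) and L(r3): 0~1, 1~1
2 of the induced correspondences are critical overlaps of r1 and r3.
overlap: 0~1
overlap: 1~1
count: 2
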